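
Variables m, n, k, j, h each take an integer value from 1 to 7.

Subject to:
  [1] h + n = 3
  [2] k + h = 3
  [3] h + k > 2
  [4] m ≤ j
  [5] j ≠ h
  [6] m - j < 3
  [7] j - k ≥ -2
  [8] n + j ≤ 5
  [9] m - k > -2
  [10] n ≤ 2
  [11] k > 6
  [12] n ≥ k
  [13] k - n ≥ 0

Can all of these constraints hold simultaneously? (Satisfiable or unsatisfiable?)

Unsatisfiable

From constraint 11: k ≥ 7. From constraints 10 and 12: k ≤ n and n ≤ 2, so k ≤ 2. But 2 < 7, so no value of k works.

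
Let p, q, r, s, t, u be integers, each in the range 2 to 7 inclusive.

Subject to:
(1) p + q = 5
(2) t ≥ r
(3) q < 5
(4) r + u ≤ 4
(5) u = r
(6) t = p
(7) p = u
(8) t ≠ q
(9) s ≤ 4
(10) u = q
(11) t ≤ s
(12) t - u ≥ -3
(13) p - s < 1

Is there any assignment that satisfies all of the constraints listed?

Unsatisfiable

From constraints 6, 7, and 10, t = p = u = q, so t = q. But constraint 8 says t ≠ q. Contradiction.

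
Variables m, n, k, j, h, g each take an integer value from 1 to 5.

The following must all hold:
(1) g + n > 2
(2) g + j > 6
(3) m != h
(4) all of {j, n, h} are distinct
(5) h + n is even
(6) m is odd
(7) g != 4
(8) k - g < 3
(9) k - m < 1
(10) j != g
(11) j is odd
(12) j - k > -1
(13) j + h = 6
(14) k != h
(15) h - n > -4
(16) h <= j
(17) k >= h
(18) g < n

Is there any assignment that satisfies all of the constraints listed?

Satisfiable

Take m = 5, n = 3, k = 3, j = 5, h = 1, g = 2. Then constraint 1: g + n = 5; constraint 2: g + j = 7; constraint 8: k - g = 1, and every other listed constraint is also met.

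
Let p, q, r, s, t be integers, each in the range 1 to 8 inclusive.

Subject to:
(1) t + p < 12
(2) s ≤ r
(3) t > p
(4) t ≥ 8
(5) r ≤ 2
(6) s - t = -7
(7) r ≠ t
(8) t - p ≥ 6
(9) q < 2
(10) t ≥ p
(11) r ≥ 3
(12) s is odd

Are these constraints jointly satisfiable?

Unsatisfiable

From constraint 11: r ≥ 3. From constraint 5: r ≤ 2. But 2 < 3, so no value of r works.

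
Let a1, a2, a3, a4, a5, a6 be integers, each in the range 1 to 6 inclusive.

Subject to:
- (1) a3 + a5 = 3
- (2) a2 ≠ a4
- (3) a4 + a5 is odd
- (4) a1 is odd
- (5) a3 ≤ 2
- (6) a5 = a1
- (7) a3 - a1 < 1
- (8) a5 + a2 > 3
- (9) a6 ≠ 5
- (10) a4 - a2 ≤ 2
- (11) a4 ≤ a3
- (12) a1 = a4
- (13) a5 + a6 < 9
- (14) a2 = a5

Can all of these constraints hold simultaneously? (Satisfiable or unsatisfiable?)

From constraints 6, 12, and 14, a2 = a5 = a1 = a4, so a2 = a4. But constraint 2 says a2 ≠ a4. Contradiction.

Unsatisfiable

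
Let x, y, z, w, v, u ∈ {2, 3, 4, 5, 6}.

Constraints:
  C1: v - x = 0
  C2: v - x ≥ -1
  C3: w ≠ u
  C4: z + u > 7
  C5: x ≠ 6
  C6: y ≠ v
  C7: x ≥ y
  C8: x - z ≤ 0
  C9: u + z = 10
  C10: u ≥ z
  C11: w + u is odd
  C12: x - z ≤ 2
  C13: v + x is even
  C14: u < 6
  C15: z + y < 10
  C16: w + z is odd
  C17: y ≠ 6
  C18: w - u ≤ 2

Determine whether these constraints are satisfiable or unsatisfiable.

Try x = 5, y = 3, z = 5, w = 6, v = 5, u = 5.
Check constraint 1: v - x = 0; constraint 2: v - x = 0; constraint 4: z + u = 10. The remaining constraints are straightforward to verify.

Satisfiable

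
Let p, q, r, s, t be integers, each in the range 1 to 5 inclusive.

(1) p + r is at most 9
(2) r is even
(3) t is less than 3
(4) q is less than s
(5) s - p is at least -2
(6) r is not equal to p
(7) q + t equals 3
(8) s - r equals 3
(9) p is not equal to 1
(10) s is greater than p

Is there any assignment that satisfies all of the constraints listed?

Satisfiable

Setting (p, q, r, s, t) = (4, 1, 2, 5, 2) satisfies everything: constraint 1: p + r = 6; constraint 5: s - p = 1; constraint 7: q + t = 3, and the others follow.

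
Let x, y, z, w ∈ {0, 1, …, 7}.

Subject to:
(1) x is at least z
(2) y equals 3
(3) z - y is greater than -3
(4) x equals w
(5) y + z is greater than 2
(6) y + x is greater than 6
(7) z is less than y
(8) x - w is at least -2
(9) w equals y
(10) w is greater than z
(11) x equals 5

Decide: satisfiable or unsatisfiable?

Constraint 11 fixes x = 5 and constraint 2 fixes y = 3. Constraints 4 and 9 give x = w = y, so x = y. But 5 ≠ 3 — contradiction.

Unsatisfiable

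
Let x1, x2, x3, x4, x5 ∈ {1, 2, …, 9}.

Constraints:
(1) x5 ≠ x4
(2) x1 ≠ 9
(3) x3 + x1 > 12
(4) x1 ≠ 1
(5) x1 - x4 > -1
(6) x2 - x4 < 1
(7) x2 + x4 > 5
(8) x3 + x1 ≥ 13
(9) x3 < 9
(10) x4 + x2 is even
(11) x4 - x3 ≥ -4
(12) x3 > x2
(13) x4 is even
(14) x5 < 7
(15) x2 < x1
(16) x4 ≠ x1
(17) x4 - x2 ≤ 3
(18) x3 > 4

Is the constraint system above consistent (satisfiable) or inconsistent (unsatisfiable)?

The assignment x1 = 6, x2 = 2, x3 = 7, x4 = 4, x5 = 6 works:
  constraint 3 holds since x3 + x1 = 13.
  constraint 5 holds since x1 - x4 = 2.
  constraint 6 holds since x2 - x4 = -2.
The rest check out directly.

Satisfiable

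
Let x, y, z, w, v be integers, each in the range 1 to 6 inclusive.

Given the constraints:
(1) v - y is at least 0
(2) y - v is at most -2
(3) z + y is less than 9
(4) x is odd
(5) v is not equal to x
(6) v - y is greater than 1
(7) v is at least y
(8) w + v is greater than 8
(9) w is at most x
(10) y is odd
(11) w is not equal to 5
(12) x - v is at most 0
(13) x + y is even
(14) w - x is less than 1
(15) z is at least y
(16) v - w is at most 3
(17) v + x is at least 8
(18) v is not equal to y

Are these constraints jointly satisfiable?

Satisfiable

Take x = 5, y = 3, z = 4, w = 3, v = 6. Then constraint 1: v - y = 3; constraint 2: y - v = -3, and every other listed constraint is also met.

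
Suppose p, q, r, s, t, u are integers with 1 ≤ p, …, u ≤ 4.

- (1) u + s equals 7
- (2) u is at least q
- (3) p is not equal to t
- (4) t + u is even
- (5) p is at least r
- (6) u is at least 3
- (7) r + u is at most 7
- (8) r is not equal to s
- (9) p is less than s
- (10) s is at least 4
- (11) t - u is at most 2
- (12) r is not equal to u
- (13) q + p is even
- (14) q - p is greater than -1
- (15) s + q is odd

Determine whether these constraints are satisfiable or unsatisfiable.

Take p = 1, q = 1, r = 1, s = 4, t = 3, u = 3. Then constraint 1: u + s = 7; constraint 7: r + u = 4; constraint 11: t - u = 0, and every other listed constraint is also met.

Satisfiable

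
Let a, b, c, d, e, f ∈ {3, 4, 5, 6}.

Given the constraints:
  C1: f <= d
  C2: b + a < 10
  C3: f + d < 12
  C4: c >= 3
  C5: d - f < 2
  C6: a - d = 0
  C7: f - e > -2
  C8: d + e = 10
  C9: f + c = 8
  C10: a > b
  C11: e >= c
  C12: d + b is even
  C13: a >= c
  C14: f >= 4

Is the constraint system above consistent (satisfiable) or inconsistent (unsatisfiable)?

Satisfiable

Setting (a, b, c, d, e, f) = (5, 3, 3, 5, 5, 5) satisfies everything: constraint 2: b + a = 8; constraint 3: f + d = 10, and the others follow.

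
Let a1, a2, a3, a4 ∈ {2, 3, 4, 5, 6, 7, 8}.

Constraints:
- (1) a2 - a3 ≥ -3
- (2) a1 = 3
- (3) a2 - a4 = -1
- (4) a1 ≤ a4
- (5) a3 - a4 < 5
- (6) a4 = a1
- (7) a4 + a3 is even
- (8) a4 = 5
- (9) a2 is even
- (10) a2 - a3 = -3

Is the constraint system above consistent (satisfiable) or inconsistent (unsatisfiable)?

Constraint 8 fixes a4 = 5 and constraint 2 fixes a1 = 3, but constraint 6 requires a4 = a1. Since 5 ≠ 3, contradiction.

Unsatisfiable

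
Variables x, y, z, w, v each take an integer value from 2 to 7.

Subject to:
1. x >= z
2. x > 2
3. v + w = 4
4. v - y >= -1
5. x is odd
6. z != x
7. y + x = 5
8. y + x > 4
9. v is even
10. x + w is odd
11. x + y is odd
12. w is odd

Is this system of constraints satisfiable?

Unsatisfiable

Constraint 5 makes x odd and constraint 12 makes w odd, so x + w must be even. Constraint 10 says x + w is odd — contradiction.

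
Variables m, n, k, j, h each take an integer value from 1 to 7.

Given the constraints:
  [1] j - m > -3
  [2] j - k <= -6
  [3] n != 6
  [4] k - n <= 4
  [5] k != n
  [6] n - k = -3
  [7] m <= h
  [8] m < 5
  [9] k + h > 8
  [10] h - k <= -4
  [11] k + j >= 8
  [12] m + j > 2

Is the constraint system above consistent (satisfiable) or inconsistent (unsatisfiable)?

Satisfiable

The assignment m = 2, n = 4, k = 7, j = 1, h = 2 works:
  constraint 1 holds since j - m = -1.
  constraint 2 holds since j - k = -6.
  constraint 4 holds since k - n = 3.
The rest check out directly.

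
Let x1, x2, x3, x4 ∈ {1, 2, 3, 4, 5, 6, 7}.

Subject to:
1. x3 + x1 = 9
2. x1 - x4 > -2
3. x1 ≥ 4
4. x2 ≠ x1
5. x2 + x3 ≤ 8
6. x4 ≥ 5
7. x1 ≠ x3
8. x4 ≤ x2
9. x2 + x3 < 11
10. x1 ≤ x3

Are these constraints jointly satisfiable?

Unsatisfiable

From constraints 6 and 8: x2 ≥ x4 ≥ 5. From constraints 3 and 10: x3 ≥ x1 ≥ 4. Hence x2 + x3 ≥ 9. But constraint 5 requires x2 + x3 ≤ 8, and 8 < 9. Contradiction.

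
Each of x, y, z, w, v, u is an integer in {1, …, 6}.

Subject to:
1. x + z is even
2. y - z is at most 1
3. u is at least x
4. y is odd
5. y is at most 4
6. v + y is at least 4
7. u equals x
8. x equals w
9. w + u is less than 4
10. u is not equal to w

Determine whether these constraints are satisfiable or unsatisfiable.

Unsatisfiable

From constraints 7 and 8, u = x = w, so u = w. But constraint 10 says u ≠ w. Contradiction.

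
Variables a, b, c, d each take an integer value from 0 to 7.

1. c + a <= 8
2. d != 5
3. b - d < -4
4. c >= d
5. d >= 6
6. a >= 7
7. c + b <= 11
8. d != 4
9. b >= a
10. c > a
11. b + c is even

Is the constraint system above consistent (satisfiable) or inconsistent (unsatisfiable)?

Unsatisfiable

From constraints 4 and 5: c ≥ d ≥ 6. From constraints 6 and 9: b ≥ a ≥ 7. Hence c + b ≥ 13. But constraint 7 requires c + b ≤ 11, and 11 < 13. Contradiction.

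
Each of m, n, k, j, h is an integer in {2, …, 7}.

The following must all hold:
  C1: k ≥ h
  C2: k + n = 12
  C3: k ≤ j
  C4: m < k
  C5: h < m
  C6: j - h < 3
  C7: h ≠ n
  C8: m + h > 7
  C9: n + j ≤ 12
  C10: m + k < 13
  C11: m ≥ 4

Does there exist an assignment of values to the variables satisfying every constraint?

Try m = 5, n = 6, k = 6, j = 6, h = 4.
Check constraint 2: k + n = 12; constraint 6: j - h = 2. The remaining constraints are straightforward to verify.

Satisfiable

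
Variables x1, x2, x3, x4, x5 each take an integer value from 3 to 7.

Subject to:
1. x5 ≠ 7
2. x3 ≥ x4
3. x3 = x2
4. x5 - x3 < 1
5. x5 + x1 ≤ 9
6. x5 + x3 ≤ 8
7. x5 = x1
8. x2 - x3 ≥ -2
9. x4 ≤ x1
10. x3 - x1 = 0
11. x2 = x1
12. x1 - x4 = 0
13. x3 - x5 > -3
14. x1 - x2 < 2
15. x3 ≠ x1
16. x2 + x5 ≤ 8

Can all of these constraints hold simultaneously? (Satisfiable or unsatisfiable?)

From constraints 3 and 11, x3 = x2 = x1, so x3 = x1. But constraint 15 says x3 ≠ x1. Contradiction.

Unsatisfiable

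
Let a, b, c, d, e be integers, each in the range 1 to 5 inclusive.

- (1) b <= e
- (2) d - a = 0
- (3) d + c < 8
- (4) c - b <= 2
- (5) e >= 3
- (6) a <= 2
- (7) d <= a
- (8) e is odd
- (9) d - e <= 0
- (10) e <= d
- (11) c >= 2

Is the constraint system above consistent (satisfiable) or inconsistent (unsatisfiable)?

Unsatisfiable

From constraints 5 and 10: d ≥ e and e ≥ 3, so d ≥ 3. From constraints 6 and 7: d ≤ a and a ≤ 2, so d ≤ 2. But 2 < 3, so no value of d works.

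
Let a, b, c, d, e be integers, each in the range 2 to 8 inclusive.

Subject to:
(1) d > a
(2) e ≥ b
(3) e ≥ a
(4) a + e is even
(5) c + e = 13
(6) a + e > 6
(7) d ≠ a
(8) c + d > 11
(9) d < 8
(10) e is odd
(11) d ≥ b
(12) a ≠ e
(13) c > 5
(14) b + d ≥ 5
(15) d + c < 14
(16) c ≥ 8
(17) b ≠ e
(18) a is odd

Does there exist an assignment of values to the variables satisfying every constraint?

One satisfying assignment is a = 3, b = 3, c = 8, d = 4, e = 5.
For the less obvious constraints — constraint 5: c + e = 13; constraint 6: a + e = 8 — and the others hold by inspection.

Satisfiable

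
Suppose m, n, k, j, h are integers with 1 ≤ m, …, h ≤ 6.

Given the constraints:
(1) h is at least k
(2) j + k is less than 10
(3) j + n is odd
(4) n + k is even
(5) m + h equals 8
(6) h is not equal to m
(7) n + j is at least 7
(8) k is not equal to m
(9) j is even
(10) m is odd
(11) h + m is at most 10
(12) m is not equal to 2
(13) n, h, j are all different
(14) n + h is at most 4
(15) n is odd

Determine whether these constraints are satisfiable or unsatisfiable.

Satisfiable

Setting (m, n, k, j, h) = (5, 1, 1, 6, 3) satisfies everything: constraint 2: j + k = 7; constraint 5: m + h = 8; constraint 7: n + j = 7, and the others follow.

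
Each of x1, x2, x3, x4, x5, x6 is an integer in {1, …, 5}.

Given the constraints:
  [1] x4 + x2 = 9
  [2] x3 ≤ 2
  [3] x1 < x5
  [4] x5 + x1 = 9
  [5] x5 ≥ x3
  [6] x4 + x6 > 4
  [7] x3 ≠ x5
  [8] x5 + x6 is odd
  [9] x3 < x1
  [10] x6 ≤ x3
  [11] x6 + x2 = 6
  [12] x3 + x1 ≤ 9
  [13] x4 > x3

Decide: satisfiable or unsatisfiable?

Try x1 = 4, x2 = 4, x3 = 2, x4 = 5, x5 = 5, x6 = 2.
Check constraint 1: x4 + x2 = 9; constraint 4: x5 + x1 = 9; constraint 6: x4 + x6 = 7. The remaining constraints are straightforward to verify.

Satisfiable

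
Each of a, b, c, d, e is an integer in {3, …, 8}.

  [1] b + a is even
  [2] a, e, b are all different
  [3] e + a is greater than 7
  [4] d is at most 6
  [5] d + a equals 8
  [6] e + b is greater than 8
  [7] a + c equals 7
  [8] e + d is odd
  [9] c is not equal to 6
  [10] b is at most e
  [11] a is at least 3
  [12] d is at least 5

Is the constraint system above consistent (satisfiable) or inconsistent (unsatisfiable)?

Satisfiable

Take a = 3, b = 5, c = 4, d = 5, e = 6. Then constraint 3: e + a = 9; constraint 5: d + a = 8, and every other listed constraint is also met.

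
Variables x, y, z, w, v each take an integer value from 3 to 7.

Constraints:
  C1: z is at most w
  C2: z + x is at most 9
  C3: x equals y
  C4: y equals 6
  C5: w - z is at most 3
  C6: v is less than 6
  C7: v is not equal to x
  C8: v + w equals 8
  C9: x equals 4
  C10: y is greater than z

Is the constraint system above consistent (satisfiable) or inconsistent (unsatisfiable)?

Constraint 9 fixes x = 4 and constraint 4 fixes y = 6, but constraint 3 requires x = y. Since 4 ≠ 6, contradiction.

Unsatisfiable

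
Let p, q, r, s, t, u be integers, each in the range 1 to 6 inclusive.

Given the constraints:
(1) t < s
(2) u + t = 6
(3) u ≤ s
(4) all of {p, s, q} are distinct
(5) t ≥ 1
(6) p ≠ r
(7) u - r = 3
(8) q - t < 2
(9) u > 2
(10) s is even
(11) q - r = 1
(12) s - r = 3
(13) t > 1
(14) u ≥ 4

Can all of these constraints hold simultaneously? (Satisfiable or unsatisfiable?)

Satisfiable

Take p = 5, q = 2, r = 1, s = 4, t = 2, u = 4. Then constraint 2: u + t = 6; constraint 7: u - r = 3; constraint 8: q - t = 0, and every other listed constraint is also met.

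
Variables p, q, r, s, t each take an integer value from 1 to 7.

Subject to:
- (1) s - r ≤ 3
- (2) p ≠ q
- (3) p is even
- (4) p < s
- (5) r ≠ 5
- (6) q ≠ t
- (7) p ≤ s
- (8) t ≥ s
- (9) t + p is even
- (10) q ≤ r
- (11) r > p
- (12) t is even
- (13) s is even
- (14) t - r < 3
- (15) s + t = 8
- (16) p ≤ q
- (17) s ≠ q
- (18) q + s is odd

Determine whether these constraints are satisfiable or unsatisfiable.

Satisfiable

One satisfying assignment is p = 2, q = 3, r = 4, s = 4, t = 4.
For the less obvious constraints — constraint 1: s - r = 0; constraint 14: t - r = 0 — and the others hold by inspection.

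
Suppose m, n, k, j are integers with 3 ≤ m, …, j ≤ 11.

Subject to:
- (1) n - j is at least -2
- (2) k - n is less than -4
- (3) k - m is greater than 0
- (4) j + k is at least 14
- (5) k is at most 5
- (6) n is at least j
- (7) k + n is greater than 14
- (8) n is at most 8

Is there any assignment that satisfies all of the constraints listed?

From constraints 6 and 8: j ≤ n ≤ 8. From constraint 5: k ≤ 5. Hence j + k ≤ 13. But constraint 4 requires j + k ≥ 14, and 14 > 13. Contradiction.

Unsatisfiable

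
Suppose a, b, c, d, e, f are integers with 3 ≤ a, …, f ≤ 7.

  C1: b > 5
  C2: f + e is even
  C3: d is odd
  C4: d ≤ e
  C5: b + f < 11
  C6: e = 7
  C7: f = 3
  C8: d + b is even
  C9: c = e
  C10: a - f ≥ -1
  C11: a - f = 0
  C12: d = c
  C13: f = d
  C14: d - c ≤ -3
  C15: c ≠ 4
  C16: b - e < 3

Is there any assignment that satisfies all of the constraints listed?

Constraint 7 fixes f = 3 and constraint 6 fixes e = 7. Constraints 9, 12, and 13 give f = d = c = e, so f = e. But 3 ≠ 7 — contradiction.

Unsatisfiable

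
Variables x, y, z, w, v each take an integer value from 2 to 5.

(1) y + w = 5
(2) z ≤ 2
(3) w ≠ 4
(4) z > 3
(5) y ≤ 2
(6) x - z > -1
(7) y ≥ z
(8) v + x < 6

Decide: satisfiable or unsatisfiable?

From constraint 4: z ≥ 4. From constraints 5 and 7: z ≤ y and y ≤ 2, so z ≤ 2. But 2 < 4, so no value of z works.

Unsatisfiable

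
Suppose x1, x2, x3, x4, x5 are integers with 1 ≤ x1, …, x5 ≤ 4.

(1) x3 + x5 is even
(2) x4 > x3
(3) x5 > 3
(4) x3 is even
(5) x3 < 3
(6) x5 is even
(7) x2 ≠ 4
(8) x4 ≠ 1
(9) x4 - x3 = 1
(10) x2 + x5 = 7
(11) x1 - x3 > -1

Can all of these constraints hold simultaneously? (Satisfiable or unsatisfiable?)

Take x1 = 3, x2 = 3, x3 = 2, x4 = 3, x5 = 4. Then constraint 9: x4 - x3 = 1; constraint 10: x2 + x5 = 7, and every other listed constraint is also met.

Satisfiable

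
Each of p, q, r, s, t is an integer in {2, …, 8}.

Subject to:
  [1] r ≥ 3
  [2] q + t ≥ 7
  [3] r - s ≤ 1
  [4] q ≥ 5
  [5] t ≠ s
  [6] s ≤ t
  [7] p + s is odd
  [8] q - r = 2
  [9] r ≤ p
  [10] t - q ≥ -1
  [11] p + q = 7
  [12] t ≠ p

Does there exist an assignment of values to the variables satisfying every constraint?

Unsatisfiable

From constraints 1 and 9: p ≥ r ≥ 3. From constraint 4: q ≥ 5. Hence p + q ≥ 8. But constraint 11 requires p + q = 7, and 7 < 8. Contradiction.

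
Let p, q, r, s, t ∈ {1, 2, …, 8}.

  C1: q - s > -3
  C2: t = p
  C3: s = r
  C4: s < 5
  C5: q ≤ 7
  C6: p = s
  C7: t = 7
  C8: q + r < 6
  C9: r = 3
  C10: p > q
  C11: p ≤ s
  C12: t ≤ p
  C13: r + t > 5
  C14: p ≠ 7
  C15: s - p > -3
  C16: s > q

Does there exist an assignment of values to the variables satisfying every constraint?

Unsatisfiable

Constraint 7 fixes t = 7 and constraint 9 fixes r = 3. Constraints 2, 3, and 6 give t = p = s = r, so t = r. But 7 ≠ 3 — contradiction.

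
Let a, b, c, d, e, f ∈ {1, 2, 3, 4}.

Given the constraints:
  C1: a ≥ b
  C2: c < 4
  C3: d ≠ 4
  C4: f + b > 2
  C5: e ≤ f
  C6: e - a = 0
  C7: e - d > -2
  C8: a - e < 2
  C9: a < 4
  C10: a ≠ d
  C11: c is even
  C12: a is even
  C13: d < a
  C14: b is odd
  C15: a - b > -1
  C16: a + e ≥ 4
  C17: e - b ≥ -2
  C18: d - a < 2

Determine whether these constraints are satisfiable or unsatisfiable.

Take a = 2, b = 1, c = 2, d = 1, e = 2, f = 3. Then constraint 4: f + b = 4; constraint 6: e - a = 0; constraint 7: e - d = 1, and every other listed constraint is also met.

Satisfiable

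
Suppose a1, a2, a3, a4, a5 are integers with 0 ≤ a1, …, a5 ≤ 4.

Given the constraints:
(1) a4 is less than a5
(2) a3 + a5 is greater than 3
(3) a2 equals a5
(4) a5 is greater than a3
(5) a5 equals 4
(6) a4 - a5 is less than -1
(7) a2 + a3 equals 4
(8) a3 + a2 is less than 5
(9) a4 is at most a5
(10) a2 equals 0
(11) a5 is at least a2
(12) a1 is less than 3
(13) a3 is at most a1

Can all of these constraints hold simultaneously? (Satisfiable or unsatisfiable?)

Unsatisfiable

Constraint 10 fixes a2 = 0 and constraint 5 fixes a5 = 4, but constraint 3 requires a2 = a5. Since 0 ≠ 4, contradiction.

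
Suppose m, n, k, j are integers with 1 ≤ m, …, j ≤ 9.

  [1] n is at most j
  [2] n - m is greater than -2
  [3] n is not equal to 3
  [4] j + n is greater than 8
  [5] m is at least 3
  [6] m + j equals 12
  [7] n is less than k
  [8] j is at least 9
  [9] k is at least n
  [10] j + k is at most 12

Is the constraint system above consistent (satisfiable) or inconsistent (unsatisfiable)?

Satisfiable

The assignment m = 3, n = 2, k = 3, j = 9 works:
  constraint 2 holds since n - m = -1.
  constraint 4 holds since j + n = 11.
  constraint 6 holds since m + j = 12.
The rest check out directly.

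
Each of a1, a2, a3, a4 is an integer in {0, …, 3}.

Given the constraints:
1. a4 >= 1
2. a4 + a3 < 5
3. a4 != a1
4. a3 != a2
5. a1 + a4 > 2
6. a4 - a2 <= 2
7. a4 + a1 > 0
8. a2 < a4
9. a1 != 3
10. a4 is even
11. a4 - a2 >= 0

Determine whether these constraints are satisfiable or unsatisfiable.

Satisfiable

Try a1 = 1, a2 = 0, a3 = 2, a4 = 2.
Check constraint 2: a4 + a3 = 4; constraint 5: a1 + a4 = 3. The remaining constraints are straightforward to verify.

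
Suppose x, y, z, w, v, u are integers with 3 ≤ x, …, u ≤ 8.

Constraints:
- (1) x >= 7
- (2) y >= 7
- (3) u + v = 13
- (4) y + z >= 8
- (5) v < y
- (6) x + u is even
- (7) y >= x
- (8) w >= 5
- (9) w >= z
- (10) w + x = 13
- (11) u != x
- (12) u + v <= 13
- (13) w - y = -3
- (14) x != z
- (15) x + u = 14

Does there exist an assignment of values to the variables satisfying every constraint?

Satisfiable

The assignment x = 8, y = 8, z = 3, w = 5, v = 7, u = 6 works:
  constraint 3 holds since u + v = 13.
  constraint 4 holds since y + z = 11.
  constraint 10 holds since w + x = 13.
The rest check out directly.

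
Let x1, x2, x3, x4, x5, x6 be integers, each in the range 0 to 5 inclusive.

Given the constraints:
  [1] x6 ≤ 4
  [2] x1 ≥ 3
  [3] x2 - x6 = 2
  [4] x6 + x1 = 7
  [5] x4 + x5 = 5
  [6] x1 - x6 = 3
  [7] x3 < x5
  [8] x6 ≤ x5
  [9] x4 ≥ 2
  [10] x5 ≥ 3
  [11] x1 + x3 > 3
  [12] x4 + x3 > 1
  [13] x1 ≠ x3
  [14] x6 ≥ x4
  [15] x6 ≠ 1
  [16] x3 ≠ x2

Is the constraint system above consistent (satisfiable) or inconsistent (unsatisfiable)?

Try x1 = 5, x2 = 4, x3 = 0, x4 = 2, x5 = 3, x6 = 2.
Check constraint 3: x2 - x6 = 2; constraint 4: x6 + x1 = 7; constraint 5: x4 + x5 = 5. The remaining constraints are straightforward to verify.

Satisfiable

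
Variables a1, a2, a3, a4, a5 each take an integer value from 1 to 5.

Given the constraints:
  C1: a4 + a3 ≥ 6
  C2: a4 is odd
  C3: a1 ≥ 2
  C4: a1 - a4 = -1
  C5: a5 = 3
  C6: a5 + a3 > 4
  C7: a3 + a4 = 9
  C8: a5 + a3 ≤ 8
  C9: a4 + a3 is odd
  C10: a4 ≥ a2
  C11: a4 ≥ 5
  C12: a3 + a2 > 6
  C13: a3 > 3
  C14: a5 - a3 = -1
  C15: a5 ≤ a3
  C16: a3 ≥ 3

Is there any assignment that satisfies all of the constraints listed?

One satisfying assignment is a1 = 4, a2 = 4, a3 = 4, a4 = 5, a5 = 3.
For the less obvious constraints — constraint 1: a4 + a3 = 9; constraint 4: a1 - a4 = -1 — and the others hold by inspection.

Satisfiable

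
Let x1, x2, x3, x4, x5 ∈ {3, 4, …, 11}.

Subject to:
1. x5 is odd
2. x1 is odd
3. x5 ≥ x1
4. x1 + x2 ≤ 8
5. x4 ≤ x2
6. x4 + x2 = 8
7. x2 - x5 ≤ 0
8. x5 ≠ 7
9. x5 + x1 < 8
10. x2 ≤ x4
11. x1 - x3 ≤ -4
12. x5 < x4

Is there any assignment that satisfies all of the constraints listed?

Unsatisfiable

Constraints 5, 7, and 12 give x2 ≤ x5, x5 < x4, x4 ≤ x2. Chaining: x2 ≤ x5 < x4 ≤ x2, which forces x2 < x2 — impossible.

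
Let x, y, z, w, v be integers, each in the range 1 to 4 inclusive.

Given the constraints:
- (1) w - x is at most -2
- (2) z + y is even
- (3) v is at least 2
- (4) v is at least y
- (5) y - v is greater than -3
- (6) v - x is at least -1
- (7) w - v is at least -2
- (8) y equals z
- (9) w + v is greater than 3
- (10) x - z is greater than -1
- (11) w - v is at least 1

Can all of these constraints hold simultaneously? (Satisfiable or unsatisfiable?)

Constraints 1, 6, and 11 give x − w ≥ 2, w − v ≥ 1, v − x ≥ -1.
Adding all 3 inequalities: the left sides telescope to 0, and the right sides sum to 2 + 1 + (-1) = 2. So 0 ≥ 2, which is false.

Unsatisfiable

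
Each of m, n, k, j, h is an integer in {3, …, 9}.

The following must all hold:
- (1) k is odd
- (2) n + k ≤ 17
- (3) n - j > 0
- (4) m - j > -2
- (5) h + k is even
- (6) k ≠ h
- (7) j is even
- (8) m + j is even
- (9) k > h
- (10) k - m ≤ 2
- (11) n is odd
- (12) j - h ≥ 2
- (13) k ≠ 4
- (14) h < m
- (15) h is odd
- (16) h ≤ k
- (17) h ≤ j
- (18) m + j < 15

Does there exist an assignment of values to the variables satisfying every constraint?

Setting (m, n, k, j, h) = (6, 7, 7, 6, 3) satisfies everything: constraint 2: n + k = 14; constraint 3: n - j = 1; constraint 4: m - j = 0, and the others follow.

Satisfiable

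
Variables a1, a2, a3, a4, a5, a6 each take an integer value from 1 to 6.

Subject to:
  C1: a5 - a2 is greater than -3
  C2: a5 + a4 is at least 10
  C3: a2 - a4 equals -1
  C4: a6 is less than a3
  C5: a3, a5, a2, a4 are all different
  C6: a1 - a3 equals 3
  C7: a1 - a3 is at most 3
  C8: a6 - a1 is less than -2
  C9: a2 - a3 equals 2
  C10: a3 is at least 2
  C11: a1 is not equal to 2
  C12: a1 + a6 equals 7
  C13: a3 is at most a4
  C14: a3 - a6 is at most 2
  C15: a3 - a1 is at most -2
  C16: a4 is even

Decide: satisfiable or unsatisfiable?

Satisfiable

Try a1 = 6, a2 = 5, a3 = 3, a4 = 6, a5 = 4, a6 = 1.
Check constraint 1: a5 - a2 = -1; constraint 2: a5 + a4 = 10. The remaining constraints are straightforward to verify.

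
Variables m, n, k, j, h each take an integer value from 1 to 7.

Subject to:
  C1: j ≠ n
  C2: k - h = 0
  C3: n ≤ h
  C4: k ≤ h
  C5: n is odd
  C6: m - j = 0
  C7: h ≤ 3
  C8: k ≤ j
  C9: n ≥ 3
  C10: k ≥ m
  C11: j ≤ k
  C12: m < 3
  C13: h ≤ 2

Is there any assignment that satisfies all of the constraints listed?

From constraint 9: n ≥ 3. From constraints 3 and 13: n ≤ h and h ≤ 2, so n ≤ 2. But 2 < 3, so no value of n works.

Unsatisfiable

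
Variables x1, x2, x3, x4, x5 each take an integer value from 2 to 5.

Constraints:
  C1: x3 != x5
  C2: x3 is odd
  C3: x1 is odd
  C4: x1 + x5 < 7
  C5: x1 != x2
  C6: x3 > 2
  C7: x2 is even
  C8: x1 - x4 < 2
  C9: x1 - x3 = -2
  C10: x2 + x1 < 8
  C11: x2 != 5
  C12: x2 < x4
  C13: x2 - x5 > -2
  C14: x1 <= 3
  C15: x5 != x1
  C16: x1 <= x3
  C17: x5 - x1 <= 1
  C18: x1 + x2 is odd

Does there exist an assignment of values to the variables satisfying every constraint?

Try x1 = 3, x2 = 2, x3 = 5, x4 = 3, x5 = 2.
Check constraint 4: x1 + x5 = 5; constraint 8: x1 - x4 = 0; constraint 9: x1 - x3 = -2. The remaining constraints are straightforward to verify.

Satisfiable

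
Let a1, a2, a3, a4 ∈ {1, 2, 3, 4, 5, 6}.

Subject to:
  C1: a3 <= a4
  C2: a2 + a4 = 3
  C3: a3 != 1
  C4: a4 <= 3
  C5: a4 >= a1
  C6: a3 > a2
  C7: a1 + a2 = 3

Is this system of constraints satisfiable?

Satisfiable

Setting (a1, a2, a3, a4) = (2, 1, 2, 2) satisfies everything: constraint 2: a2 + a4 = 3; constraint 7: a1 + a2 = 3, and the others follow.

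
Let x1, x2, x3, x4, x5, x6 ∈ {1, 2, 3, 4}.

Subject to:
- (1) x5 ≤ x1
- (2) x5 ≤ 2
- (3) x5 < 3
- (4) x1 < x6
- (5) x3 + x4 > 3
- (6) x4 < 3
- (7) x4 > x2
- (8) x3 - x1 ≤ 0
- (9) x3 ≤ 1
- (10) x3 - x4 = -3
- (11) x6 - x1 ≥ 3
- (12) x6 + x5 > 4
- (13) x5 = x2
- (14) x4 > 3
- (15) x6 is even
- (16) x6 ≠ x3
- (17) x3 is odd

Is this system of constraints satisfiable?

Unsatisfiable

From constraint 14: x4 ≥ 4. From constraint 6: x4 ≤ 2. But 2 < 4, so no value of x4 works.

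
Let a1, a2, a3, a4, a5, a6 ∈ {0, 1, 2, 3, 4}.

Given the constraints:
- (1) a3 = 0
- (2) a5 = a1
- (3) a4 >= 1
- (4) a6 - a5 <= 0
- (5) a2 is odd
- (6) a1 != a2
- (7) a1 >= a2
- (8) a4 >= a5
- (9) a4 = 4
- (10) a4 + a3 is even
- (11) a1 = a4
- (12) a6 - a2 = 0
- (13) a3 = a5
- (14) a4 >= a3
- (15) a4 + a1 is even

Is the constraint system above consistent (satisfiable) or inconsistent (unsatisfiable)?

Unsatisfiable

Constraint 1 fixes a3 = 0 and constraint 9 fixes a4 = 4. Constraints 2, 11, and 13 give a3 = a5 = a1 = a4, so a3 = a4. But 0 ≠ 4 — contradiction.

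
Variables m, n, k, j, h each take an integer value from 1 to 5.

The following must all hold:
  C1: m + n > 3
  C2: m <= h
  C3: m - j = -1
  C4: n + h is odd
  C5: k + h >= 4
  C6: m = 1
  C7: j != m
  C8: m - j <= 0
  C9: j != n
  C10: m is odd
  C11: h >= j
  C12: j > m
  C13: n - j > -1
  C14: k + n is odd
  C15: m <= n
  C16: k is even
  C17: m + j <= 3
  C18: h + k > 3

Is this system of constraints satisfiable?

One satisfying assignment is m = 1, n = 3, k = 2, j = 2, h = 4.
For the less obvious constraints — constraint 1: m + n = 4; constraint 3: m - j = -1 — and the others hold by inspection.

Satisfiable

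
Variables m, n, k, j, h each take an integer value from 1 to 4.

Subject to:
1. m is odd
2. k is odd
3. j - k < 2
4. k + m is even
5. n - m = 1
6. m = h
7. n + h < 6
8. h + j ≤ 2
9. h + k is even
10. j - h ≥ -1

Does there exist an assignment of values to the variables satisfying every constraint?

Take m = 1, n = 2, k = 1, j = 1, h = 1. Then constraint 3: j - k = 0; constraint 5: n - m = 1, and every other listed constraint is also met.

Satisfiable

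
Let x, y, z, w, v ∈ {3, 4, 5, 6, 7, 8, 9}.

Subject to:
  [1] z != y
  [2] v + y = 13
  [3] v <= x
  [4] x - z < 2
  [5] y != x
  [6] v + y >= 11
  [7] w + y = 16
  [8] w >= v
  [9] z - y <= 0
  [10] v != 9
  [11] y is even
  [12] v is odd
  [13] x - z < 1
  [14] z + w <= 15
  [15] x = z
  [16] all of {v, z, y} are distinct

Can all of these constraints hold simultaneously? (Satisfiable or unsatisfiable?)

Try x = 7, y = 8, z = 7, w = 8, v = 5.
Check constraint 2: v + y = 13; constraint 4: x - z = 0; constraint 6: v + y = 13. The remaining constraints are straightforward to verify.

Satisfiable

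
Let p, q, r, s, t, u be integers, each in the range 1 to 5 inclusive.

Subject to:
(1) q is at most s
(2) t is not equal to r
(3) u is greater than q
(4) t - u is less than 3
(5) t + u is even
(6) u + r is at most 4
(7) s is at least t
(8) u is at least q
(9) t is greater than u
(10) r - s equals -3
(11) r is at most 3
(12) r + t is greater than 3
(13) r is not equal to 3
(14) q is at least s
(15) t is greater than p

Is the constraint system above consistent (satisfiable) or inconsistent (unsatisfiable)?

Unsatisfiable

Constraints 3, 7, 9, and 14 give s ≤ q, q < u, u < t, t ≤ s. Chaining: s ≤ q < u < t ≤ s, which forces s < s — impossible.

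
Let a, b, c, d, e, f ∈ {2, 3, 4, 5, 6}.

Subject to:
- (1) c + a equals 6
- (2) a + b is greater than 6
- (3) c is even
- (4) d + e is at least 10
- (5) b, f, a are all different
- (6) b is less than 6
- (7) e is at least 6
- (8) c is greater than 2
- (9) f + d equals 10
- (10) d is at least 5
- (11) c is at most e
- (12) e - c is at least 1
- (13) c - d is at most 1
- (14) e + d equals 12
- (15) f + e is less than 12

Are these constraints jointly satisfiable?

One satisfying assignment is a = 2, b = 5, c = 4, d = 6, e = 6, f = 4.
For the less obvious constraints — constraint 1: c + a = 6; constraint 2: a + b = 7; constraint 4: d + e = 12 — and the others hold by inspection.

Satisfiable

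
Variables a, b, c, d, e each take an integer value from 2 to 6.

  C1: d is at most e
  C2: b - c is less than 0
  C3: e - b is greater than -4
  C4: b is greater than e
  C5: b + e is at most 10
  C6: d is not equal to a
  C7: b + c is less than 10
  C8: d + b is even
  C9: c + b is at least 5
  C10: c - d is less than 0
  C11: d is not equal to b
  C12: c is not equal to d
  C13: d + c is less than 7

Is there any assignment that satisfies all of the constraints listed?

Constraints 1, 2, 4, and 10 give d ≤ e, e < b, b < c, c < d. Chaining: d ≤ e < b < c < d, which forces d < d — impossible.

Unsatisfiable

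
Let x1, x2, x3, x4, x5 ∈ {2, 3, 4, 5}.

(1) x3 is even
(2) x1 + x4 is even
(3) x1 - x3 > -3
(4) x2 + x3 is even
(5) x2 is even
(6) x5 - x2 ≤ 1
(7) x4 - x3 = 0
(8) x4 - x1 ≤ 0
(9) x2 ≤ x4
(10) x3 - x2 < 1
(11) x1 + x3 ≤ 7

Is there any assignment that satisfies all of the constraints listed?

Satisfiable

The assignment x1 = 2, x2 = 2, x3 = 2, x4 = 2, x5 = 2 works:
  constraint 3 holds since x1 - x3 = 0.
  constraint 6 holds since x5 - x2 = 0.
  constraint 7 holds since x4 - x3 = 0.
The rest check out directly.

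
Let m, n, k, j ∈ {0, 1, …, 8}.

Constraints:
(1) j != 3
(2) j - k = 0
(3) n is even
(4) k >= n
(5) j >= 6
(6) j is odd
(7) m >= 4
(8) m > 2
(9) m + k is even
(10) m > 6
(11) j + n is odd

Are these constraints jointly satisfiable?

Satisfiable

Setting (m, n, k, j) = (7, 0, 7, 7) satisfies everything: constraint 2: j - k = 0; constraint 3: n = 0 is even; constraint 6: j = 7 is odd, and the others follow.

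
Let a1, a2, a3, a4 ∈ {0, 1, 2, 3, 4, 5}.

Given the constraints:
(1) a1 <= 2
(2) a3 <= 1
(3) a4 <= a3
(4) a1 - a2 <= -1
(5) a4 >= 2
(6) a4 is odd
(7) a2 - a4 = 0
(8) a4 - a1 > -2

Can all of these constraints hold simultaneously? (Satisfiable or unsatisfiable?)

Unsatisfiable

From constraints 3 and 5: a3 ≥ a4 and a4 ≥ 2, so a3 ≥ 2. From constraint 2: a3 ≤ 1. But 1 < 2, so no value of a3 works.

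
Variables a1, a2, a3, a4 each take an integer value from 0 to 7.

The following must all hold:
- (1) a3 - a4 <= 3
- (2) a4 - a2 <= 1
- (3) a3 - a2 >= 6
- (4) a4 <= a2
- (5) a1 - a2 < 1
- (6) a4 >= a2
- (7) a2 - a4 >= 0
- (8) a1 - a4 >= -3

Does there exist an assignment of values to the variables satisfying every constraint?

Unsatisfiable

Constraints 1, 2, and 3 give a3 − a2 ≥ 6, a2 − a4 ≥ -1, a4 − a3 ≥ -3.
Adding all 3 inequalities: the left sides telescope to 0, and the right sides sum to 6 + (-1) + (-3) = 2. So 0 ≥ 2, which is false.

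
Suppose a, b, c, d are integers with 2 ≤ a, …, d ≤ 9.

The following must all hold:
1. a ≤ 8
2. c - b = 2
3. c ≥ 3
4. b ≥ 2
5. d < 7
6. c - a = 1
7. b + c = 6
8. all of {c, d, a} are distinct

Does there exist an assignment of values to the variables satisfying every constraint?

One satisfying assignment is a = 3, b = 2, c = 4, d = 6.
For the less obvious constraints — constraint 2: c - b = 2; constraint 6: c - a = 1 — and the others hold by inspection.

Satisfiable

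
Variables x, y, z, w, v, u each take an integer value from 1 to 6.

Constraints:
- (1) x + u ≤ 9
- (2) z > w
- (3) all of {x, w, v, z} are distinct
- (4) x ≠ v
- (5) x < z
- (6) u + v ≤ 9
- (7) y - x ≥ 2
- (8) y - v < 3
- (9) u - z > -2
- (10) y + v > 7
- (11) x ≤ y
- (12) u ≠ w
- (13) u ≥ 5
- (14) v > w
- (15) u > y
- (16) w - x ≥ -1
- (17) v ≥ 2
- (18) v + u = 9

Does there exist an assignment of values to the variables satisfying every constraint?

Satisfiable

Setting (x, y, z, w, v, u) = (1, 5, 6, 2, 3, 6) satisfies everything: constraint 1: x + u = 7; constraint 6: u + v = 9, and the others follow.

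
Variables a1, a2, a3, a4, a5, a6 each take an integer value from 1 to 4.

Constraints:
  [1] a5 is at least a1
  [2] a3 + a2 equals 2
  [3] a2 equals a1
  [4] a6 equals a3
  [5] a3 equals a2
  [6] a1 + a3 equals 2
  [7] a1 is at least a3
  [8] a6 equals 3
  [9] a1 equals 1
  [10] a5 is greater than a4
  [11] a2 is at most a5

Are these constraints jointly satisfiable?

Unsatisfiable

Constraint 8 fixes a6 = 3 and constraint 9 fixes a1 = 1. Constraints 3, 4, and 5 give a6 = a3 = a2 = a1, so a6 = a1. But 3 ≠ 1 — contradiction.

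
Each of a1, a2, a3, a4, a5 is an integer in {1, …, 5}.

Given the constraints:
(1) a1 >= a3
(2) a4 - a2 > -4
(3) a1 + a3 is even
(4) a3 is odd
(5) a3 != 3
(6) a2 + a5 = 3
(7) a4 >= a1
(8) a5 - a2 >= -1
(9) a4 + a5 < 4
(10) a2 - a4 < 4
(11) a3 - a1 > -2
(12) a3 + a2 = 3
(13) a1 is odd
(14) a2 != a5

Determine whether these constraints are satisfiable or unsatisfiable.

Try a1 = 1, a2 = 2, a3 = 1, a4 = 1, a5 = 1.
Check constraint 2: a4 - a2 = -1; constraint 6: a2 + a5 = 3; constraint 8: a5 - a2 = -1. The remaining constraints are straightforward to verify.

Satisfiable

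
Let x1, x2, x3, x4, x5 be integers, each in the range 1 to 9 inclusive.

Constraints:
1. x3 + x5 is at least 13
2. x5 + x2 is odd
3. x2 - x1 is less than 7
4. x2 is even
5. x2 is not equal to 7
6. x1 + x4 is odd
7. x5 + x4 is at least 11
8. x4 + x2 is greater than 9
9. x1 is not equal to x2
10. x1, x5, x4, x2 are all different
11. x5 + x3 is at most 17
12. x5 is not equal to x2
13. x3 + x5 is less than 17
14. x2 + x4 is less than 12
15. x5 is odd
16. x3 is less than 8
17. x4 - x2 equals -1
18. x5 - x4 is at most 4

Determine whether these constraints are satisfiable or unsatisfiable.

One satisfying assignment is x1 = 2, x2 = 6, x3 = 5, x4 = 5, x5 = 9.
For the less obvious constraints — constraint 1: x3 + x5 = 14; constraint 3: x2 - x1 = 4; constraint 7: x5 + x4 = 14 — and the others hold by inspection.

Satisfiable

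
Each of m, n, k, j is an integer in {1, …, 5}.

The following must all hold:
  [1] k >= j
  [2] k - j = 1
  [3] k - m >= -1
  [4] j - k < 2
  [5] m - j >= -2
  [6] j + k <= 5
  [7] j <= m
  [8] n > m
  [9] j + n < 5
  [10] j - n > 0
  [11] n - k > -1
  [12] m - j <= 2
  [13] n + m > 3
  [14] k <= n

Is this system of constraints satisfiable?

Constraints 7, 8, and 10 give m < n, n < j, j ≤ m. Chaining: m < n < j ≤ m, which forces m < m — impossible.

Unsatisfiable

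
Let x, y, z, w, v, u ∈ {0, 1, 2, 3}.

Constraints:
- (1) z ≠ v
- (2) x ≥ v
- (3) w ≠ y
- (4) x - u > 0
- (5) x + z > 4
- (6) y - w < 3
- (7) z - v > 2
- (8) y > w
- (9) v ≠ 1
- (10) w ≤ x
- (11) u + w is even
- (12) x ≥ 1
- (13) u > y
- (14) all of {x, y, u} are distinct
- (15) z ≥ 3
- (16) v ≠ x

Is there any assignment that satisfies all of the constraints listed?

Satisfiable

Setting (x, y, z, w, v, u) = (3, 1, 3, 0, 0, 2) satisfies everything: constraint 4: x - u = 1; constraint 5: x + z = 6; constraint 6: y - w = 1, and the others follow.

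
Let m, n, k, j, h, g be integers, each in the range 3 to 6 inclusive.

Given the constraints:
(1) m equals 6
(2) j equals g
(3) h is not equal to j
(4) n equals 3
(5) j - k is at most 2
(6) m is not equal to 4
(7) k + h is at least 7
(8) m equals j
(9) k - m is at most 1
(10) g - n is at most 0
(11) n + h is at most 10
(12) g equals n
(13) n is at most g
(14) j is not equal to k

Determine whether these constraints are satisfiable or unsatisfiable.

Unsatisfiable

Constraint 1 fixes m = 6 and constraint 4 fixes n = 3. Constraints 2, 8, and 12 give m = j = g = n, so m = n. But 6 ≠ 3 — contradiction.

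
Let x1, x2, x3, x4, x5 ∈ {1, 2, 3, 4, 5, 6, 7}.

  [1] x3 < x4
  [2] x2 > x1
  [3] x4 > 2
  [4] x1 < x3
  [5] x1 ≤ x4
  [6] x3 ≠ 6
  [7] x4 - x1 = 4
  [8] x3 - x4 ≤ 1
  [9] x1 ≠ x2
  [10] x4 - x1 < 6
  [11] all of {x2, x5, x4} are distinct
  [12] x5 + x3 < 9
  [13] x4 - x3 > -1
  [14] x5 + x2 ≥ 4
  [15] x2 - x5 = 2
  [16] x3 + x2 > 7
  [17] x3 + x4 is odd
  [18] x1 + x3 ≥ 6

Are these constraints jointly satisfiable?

Setting (x1, x2, x3, x4, x5) = (2, 3, 5, 6, 1) satisfies everything: constraint 7: x4 - x1 = 4; constraint 8: x3 - x4 = -1; constraint 10: x4 - x1 = 4, and the others follow.

Satisfiable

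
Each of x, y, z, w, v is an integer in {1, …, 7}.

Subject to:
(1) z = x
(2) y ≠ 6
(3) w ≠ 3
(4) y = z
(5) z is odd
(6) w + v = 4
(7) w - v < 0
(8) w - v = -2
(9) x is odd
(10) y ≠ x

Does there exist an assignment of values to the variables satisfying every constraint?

From constraints 1 and 4, y = z = x, so y = x. But constraint 10 says y ≠ x. Contradiction.

Unsatisfiable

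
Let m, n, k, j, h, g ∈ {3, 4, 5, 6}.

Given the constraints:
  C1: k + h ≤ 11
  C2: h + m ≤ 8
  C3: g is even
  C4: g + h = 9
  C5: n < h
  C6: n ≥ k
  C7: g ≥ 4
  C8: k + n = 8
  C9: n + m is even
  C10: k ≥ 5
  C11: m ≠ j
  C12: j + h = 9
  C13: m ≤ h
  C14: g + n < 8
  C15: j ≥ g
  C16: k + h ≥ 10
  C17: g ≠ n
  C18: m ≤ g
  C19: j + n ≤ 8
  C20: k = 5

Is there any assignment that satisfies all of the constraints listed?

Unsatisfiable

From constraints 7 and 15: j ≥ g ≥ 4. From constraints 6 and 10: n ≥ k ≥ 5. Hence j + n ≥ 9. But constraint 19 requires j + n ≤ 8, and 8 < 9. Contradiction.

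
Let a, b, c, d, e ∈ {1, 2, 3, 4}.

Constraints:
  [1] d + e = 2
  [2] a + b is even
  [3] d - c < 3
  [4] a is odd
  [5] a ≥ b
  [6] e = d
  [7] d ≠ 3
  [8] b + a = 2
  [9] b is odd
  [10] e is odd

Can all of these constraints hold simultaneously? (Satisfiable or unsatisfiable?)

Satisfiable

Try a = 1, b = 1, c = 1, d = 1, e = 1.
Check constraint 1: d + e = 2; constraint 3: d - c = 0. The remaining constraints are straightforward to verify.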